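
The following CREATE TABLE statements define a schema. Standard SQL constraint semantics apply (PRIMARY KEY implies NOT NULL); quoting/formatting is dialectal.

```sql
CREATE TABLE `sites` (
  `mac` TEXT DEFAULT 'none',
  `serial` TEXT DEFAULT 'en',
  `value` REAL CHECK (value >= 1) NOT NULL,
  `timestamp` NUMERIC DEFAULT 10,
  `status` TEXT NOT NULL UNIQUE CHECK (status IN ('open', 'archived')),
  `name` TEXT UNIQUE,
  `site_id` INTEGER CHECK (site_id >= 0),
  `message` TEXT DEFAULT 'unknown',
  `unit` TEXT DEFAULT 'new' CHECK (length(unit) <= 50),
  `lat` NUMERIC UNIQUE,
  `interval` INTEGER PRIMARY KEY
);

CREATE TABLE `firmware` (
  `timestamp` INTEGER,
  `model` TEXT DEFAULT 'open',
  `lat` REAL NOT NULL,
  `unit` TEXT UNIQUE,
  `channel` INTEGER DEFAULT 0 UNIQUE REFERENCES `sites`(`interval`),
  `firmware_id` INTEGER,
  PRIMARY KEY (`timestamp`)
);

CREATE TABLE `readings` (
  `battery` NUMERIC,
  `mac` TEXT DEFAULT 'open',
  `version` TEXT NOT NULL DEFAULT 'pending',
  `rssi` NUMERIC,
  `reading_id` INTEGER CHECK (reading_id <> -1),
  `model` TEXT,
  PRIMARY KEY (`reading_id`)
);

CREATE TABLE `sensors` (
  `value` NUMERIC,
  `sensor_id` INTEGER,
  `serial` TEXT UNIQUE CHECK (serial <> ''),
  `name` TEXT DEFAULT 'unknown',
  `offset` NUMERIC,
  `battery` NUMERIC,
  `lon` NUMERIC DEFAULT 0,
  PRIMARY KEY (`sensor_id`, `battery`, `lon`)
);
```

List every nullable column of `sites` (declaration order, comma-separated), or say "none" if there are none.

mac, serial, timestamp, name, site_id, message, unit, lat

- mac: DEFAULT only fills an omitted column; an explicit NULL is still allowed → nullable.
- serial: DEFAULT only fills an omitted column; an explicit NULL is still allowed → nullable.
- value: declared NOT NULL → not nullable.
- timestamp: DEFAULT only fills an omitted column; an explicit NULL is still allowed → nullable.
- status: declared NOT NULL → not nullable.
- name: UNIQUE does not imply NOT NULL → nullable.
- site_id: CHECK does not forbid NULL (a CHECK constraint passes when its expression is NULL) → nullable.
- message: DEFAULT only fills an omitted column; an explicit NULL is still allowed → nullable.
- unit: CHECK does not forbid NULL (a CHECK constraint passes when its expression is NULL) → nullable.
- lat: UNIQUE does not imply NOT NULL → nullable.
- interval: part of the PRIMARY KEY, which implies NOT NULL → not nullable.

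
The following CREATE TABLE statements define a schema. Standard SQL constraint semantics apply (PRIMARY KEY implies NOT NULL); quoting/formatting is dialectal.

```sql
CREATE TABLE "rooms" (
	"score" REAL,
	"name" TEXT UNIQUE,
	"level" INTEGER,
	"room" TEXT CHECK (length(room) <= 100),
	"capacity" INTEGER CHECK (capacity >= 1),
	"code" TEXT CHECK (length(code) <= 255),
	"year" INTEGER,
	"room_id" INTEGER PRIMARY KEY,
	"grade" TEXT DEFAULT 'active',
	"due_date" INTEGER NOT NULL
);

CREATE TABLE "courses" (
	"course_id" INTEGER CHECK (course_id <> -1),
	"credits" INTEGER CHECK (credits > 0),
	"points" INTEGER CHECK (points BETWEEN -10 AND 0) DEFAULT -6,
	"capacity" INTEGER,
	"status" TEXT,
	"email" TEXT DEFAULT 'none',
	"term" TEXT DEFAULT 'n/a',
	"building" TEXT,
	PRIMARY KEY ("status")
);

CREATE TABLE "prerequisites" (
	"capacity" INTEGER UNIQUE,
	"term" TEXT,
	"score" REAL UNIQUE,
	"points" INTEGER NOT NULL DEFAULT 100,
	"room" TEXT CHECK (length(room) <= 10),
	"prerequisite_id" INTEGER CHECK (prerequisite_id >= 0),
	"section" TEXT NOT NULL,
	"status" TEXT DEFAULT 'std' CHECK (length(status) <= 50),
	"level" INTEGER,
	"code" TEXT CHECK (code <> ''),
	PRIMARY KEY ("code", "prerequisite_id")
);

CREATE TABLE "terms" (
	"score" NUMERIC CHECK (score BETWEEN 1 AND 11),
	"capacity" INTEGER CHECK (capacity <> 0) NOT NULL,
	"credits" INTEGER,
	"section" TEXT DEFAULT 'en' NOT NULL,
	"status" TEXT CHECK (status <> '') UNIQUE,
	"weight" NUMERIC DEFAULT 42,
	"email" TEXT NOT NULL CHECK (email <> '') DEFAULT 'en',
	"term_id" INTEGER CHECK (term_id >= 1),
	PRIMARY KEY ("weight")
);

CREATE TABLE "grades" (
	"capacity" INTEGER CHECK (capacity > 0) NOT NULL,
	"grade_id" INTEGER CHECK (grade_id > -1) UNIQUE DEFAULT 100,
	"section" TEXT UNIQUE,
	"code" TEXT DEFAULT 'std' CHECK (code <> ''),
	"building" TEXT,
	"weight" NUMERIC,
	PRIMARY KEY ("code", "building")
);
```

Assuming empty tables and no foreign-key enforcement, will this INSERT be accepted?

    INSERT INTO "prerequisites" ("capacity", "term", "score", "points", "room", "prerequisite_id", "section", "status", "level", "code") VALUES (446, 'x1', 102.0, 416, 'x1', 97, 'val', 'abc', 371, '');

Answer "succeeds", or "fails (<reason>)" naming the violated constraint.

fails (CHECK on code)

The value '' for code violates CHECK (code <> '').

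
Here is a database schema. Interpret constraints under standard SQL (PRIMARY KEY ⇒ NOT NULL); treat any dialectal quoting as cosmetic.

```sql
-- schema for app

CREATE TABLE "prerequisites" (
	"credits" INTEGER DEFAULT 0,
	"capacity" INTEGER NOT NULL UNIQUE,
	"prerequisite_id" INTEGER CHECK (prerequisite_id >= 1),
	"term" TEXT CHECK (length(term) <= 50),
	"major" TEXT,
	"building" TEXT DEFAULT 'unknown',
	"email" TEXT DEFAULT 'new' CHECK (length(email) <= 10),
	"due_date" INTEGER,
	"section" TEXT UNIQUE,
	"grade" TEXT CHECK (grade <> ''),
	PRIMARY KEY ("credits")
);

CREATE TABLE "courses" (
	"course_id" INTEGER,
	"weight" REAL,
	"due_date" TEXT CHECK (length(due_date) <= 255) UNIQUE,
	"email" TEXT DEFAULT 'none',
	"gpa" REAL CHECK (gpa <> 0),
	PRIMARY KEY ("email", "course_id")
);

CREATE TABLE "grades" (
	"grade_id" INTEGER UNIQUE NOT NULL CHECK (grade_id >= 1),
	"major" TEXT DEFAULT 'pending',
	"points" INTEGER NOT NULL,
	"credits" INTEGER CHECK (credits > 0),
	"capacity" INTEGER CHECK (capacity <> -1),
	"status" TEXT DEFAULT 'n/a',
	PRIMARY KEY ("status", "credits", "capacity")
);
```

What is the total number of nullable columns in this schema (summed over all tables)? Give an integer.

prerequisites: 8 nullable (prerequisite_id, term, major, building, email, due_date, section, grade — PK (credits) and explicit NOT NULL columns excluded).
courses: 3 nullable (weight, due_date, gpa — PK (email, course_id) and explicit NOT NULL columns excluded).
grades: 1 nullable (major — PK (status, credits, capacity) and explicit NOT NULL columns excluded).
Total: 8 + 3 + 1 = 12.

12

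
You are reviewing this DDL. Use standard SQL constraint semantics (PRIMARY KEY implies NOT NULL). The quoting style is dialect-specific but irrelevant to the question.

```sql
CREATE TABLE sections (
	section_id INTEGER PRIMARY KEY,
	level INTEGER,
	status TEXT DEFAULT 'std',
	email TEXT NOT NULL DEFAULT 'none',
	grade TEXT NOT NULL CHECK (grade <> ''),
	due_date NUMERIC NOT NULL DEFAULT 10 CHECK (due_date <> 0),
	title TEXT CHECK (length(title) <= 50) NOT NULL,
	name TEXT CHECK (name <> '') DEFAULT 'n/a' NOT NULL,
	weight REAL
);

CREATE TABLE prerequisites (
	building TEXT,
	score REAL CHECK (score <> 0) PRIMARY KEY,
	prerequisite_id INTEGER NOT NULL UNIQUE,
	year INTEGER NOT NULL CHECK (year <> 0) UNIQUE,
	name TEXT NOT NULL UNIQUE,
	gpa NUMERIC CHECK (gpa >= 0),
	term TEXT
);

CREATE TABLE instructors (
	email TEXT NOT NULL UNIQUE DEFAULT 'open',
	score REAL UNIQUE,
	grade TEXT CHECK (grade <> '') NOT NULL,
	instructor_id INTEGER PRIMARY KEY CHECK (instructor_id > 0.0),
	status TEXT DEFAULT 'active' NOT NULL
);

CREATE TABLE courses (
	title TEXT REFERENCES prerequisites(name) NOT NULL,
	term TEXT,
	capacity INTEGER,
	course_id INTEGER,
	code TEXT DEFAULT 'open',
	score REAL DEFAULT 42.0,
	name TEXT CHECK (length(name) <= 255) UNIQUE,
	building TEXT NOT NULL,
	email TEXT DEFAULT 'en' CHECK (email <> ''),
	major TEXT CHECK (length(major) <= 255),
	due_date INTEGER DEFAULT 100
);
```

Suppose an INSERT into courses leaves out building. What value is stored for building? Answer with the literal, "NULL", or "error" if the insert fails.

error

building has no DEFAULT clause.
Omitting it would insert NULL, but it is declared NOT NULL, so the INSERT fails.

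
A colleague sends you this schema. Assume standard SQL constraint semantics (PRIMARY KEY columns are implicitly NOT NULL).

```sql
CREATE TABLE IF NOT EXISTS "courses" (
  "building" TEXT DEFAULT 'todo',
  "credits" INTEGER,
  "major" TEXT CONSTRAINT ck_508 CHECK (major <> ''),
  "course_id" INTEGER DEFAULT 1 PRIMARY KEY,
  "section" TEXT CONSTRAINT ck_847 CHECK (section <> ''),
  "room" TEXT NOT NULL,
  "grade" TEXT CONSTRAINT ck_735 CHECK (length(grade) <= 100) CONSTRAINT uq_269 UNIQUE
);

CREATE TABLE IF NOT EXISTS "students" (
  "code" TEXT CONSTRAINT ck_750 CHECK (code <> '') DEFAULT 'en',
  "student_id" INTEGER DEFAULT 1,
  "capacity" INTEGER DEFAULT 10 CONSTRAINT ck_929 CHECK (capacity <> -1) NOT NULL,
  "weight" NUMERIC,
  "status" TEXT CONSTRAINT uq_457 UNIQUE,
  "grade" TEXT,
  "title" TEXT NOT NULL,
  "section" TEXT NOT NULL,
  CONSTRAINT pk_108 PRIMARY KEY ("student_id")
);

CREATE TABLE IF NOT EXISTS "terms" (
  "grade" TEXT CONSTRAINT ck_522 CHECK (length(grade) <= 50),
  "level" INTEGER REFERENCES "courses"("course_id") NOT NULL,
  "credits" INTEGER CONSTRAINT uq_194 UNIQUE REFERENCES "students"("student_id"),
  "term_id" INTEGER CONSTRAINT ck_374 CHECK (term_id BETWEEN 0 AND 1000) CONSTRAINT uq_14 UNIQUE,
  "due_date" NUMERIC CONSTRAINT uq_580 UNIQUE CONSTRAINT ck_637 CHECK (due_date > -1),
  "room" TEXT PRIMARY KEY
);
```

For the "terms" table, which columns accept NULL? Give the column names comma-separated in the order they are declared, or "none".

- grade: CHECK does not forbid NULL (a CHECK constraint passes when its expression is NULL) → nullable.
- level: declared NOT NULL → not nullable.
- credits: a foreign key column may be NULL unless separately constrained → nullable.
- term_id: CHECK does not forbid NULL (a CHECK constraint passes when its expression is NULL) → nullable.
- due_date: CHECK does not forbid NULL (a CHECK constraint passes when its expression is NULL) → nullable.
- room: part of the PRIMARY KEY, which implies NOT NULL → not nullable.

grade, credits, term_id, due_date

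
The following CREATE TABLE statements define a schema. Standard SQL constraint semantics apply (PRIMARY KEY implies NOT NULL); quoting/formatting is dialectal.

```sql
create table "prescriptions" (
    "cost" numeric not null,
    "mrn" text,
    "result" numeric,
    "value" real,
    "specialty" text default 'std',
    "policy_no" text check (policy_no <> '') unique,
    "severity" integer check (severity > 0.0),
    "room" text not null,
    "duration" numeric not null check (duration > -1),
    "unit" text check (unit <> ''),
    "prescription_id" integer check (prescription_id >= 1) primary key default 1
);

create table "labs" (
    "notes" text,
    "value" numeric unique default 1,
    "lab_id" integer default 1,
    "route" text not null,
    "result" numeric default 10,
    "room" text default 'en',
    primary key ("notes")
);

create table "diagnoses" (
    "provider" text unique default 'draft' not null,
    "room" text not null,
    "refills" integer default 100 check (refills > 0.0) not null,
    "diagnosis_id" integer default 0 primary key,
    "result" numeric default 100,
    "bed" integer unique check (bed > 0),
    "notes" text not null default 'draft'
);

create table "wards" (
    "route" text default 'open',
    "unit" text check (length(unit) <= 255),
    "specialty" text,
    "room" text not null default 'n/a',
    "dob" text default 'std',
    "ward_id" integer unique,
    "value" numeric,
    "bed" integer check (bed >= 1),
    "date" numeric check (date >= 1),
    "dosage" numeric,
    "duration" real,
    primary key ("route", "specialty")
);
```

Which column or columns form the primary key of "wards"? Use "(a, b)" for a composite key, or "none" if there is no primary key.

A table-level PRIMARY KEY clause names 2 columns: route, specialty.
This is a composite key — the combination is unique, not each column individually.

(route, specialty)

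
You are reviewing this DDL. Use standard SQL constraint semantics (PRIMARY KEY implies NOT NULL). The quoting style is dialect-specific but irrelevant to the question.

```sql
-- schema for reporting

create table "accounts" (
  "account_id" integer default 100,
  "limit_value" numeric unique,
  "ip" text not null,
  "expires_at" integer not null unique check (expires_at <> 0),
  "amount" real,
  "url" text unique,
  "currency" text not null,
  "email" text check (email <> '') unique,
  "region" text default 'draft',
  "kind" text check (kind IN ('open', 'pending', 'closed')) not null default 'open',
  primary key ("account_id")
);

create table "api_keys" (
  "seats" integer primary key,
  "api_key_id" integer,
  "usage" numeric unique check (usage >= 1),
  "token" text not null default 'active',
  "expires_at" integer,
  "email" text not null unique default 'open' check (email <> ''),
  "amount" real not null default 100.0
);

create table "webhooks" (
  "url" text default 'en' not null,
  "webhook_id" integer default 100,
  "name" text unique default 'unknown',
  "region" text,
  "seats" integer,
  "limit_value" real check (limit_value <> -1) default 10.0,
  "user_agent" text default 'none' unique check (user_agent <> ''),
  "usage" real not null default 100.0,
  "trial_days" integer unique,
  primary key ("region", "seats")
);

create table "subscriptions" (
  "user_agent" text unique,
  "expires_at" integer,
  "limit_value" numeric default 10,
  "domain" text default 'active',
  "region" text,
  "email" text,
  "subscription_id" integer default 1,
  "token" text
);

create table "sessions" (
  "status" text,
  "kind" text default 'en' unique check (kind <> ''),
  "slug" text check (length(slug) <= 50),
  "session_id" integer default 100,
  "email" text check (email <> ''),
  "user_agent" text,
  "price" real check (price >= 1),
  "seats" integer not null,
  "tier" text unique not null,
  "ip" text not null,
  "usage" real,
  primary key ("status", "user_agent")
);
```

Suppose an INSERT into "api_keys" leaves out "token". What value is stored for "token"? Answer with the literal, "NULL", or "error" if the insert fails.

token has an explicit DEFAULT 'active'.
When the column is omitted from an INSERT, that default is used.

'active'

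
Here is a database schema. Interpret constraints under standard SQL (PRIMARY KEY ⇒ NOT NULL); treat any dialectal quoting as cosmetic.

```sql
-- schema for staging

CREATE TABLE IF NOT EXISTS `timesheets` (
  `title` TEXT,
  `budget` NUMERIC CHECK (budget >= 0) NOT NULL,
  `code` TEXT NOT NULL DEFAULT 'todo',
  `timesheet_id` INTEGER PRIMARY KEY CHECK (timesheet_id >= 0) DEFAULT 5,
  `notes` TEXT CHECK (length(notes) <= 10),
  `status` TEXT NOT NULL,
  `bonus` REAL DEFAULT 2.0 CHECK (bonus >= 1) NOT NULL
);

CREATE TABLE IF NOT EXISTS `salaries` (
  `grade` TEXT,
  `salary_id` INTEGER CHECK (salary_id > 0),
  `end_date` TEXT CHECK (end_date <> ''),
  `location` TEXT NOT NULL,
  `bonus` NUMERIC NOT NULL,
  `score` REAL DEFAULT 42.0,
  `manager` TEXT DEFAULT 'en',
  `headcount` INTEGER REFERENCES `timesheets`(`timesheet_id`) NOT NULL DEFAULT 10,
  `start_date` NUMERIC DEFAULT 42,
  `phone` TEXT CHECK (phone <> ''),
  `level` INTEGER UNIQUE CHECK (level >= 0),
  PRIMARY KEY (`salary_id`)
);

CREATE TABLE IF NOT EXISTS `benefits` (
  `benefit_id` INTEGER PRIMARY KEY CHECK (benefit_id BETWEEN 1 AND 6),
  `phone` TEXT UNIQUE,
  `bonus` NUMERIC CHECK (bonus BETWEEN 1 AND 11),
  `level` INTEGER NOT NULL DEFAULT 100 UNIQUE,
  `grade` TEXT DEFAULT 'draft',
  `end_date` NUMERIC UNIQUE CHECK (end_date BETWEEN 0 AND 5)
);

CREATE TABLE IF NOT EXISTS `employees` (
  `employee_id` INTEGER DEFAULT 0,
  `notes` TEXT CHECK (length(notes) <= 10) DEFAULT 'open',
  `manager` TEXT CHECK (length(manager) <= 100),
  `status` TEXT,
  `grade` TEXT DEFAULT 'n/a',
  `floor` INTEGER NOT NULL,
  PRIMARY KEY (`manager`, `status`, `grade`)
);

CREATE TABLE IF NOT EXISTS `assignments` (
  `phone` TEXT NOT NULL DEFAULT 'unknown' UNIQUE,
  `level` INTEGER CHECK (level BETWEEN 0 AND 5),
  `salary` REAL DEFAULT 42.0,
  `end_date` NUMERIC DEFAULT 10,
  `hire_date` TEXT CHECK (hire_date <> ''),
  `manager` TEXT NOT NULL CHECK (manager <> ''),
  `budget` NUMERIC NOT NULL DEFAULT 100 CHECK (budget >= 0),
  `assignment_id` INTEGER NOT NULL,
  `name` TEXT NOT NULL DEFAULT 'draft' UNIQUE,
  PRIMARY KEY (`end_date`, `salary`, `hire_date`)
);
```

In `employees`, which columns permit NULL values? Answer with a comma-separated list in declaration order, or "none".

employee_id, notes

- employee_id: DEFAULT only fills an omitted column; an explicit NULL is still allowed → nullable.
- notes: CHECK does not forbid NULL (a CHECK constraint passes when its expression is NULL) → nullable.
- manager: part of the PRIMARY KEY, which implies NOT NULL → not nullable.
- status: part of the PRIMARY KEY, which implies NOT NULL → not nullable.
- grade: part of the PRIMARY KEY, which implies NOT NULL → not nullable.
- floor: declared NOT NULL → not nullable.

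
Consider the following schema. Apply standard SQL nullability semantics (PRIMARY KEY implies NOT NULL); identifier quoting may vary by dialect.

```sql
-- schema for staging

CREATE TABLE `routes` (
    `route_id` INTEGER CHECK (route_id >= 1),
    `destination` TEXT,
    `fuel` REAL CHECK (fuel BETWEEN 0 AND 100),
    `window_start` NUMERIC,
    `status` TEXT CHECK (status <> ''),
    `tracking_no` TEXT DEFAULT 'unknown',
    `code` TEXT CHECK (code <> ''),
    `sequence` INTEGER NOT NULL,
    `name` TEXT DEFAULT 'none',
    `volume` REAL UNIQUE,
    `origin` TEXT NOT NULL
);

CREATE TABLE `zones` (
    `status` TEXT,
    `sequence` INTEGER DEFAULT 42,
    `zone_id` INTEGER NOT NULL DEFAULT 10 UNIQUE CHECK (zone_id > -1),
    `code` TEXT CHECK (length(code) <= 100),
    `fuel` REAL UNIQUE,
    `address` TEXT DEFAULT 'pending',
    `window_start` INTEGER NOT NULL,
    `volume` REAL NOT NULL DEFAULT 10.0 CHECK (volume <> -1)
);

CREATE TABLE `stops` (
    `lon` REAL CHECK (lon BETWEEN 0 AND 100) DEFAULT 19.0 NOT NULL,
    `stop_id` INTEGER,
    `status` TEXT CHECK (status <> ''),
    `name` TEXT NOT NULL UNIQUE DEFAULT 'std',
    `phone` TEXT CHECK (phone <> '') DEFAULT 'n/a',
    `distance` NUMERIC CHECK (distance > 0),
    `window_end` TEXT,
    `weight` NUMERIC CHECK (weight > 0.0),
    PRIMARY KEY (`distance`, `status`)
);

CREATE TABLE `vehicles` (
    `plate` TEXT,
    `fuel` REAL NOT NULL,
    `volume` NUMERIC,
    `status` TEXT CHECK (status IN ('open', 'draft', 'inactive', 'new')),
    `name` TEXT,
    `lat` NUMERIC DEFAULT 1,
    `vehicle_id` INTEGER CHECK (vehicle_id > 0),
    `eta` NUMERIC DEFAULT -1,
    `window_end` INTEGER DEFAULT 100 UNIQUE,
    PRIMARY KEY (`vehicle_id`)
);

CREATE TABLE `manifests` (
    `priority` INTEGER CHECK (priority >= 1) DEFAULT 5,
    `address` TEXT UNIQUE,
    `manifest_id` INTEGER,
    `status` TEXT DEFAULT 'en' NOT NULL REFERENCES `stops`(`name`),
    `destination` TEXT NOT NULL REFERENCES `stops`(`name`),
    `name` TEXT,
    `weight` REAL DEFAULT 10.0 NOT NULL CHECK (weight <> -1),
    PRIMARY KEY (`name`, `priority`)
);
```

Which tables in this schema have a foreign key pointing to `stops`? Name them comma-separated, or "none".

manifests

- manifests.status references stops(name).
- manifests.destination references stops(name).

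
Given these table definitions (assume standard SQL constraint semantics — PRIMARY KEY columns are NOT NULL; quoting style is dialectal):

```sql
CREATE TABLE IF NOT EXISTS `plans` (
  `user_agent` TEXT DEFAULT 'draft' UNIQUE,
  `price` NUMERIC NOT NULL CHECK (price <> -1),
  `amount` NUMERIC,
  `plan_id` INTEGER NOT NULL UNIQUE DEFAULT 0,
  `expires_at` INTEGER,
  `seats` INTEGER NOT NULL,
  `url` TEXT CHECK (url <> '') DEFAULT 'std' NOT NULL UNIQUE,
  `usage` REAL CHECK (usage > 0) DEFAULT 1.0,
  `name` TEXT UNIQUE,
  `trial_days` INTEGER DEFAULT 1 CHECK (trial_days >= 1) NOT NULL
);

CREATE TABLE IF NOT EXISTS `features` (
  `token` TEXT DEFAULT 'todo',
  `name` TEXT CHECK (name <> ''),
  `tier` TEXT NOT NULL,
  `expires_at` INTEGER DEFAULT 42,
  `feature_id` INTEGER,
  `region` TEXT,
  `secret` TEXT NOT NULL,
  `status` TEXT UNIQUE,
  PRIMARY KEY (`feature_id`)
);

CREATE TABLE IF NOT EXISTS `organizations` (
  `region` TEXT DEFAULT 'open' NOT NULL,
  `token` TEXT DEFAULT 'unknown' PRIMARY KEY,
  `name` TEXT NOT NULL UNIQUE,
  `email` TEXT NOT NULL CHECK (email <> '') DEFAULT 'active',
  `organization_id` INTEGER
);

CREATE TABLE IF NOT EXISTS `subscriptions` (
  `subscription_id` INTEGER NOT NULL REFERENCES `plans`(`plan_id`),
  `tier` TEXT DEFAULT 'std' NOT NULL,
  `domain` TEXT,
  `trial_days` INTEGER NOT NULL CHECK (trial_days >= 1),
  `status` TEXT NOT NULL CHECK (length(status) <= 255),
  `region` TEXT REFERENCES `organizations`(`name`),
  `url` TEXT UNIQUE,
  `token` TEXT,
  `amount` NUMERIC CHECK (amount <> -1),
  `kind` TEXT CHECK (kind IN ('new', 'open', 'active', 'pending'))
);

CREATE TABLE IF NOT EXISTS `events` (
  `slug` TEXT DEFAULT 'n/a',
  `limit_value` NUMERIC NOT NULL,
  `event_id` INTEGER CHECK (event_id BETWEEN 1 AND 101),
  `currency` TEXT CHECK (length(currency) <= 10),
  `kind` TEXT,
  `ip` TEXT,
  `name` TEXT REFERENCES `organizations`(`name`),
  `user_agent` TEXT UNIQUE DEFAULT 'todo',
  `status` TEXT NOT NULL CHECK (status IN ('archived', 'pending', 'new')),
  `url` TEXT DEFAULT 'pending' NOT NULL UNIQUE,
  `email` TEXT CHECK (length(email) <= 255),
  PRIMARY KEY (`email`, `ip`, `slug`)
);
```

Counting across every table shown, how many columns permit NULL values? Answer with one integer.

22

plans: 5 nullable (user_agent, amount, expires_at, usage, name — PK none and explicit NOT NULL columns excluded).
features: 5 nullable (token, name, expires_at, region, status — PK (feature_id) and explicit NOT NULL columns excluded).
organizations: 1 nullable (organization_id — PK (token) and explicit NOT NULL columns excluded).
subscriptions: 6 nullable (domain, region, url, token, amount, kind — PK none and explicit NOT NULL columns excluded).
events: 5 nullable (event_id, currency, kind, name, user_agent — PK (email, ip, slug) and explicit NOT NULL columns excluded).
Total: 5 + 5 + 1 + 6 + 5 = 22.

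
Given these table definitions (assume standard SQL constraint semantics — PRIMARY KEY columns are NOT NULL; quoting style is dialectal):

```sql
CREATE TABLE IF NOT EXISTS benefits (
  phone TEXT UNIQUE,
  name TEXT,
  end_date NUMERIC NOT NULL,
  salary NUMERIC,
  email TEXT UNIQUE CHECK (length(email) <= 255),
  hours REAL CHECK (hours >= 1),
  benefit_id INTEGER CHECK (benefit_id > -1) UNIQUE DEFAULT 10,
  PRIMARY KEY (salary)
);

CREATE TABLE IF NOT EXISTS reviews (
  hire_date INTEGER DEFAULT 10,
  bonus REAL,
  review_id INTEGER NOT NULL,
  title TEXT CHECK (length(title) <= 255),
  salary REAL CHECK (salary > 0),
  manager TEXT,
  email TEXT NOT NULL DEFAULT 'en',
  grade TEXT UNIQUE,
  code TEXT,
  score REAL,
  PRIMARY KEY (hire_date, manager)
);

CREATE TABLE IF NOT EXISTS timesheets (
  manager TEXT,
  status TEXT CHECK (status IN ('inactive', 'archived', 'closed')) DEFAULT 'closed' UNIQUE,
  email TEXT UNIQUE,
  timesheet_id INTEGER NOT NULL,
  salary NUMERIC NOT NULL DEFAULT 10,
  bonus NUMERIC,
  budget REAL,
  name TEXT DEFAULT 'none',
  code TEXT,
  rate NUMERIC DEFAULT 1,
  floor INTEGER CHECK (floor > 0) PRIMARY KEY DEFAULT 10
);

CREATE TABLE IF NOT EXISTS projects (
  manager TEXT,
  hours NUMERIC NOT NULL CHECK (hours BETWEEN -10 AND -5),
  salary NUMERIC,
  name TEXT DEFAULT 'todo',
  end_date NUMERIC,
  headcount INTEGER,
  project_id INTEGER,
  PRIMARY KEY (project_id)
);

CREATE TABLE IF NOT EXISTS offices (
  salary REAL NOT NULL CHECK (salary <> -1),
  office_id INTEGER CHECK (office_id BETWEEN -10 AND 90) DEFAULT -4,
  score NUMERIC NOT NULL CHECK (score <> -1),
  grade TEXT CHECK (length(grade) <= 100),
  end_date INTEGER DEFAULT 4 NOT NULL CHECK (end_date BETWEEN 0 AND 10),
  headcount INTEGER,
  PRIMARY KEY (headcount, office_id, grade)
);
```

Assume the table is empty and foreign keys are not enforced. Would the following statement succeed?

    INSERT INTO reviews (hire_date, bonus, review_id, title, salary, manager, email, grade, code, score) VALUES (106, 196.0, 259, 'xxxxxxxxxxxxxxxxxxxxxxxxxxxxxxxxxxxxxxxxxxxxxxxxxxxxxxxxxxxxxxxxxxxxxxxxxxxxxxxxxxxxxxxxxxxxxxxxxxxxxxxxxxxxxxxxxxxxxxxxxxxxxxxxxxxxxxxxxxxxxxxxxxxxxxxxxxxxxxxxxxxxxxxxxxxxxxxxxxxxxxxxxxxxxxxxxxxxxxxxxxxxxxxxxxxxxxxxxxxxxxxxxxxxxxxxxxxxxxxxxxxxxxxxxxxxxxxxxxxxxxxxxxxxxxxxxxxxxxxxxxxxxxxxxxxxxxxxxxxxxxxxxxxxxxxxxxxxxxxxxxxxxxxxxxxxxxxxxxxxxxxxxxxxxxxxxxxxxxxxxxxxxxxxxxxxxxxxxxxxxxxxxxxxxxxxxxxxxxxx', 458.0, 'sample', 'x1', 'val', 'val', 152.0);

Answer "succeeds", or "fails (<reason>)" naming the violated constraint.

The value 'xxxxxxxxxxxxxxxxxxxxxxxxxxxxxxxxxxxxxxxxxxxxxxxxxxxxxxxxxxxxxxxxxxxxxxxxxxxxxxxxxxxxxxxxxxxxxxxxxxxxxxxxxxxxxxxxxxxxxxxxxxxxxxxxxxxxxxxxxxxxxxxxxxxxxxxxxxxxxxxxxxxxxxxxxxxxxxxxxxxxxxxxxxxxxxxxxxxxxxxxxxxxxxxxxxxxxxxxxxxxxxxxxxxxxxxxxxxxxxxxxxxxxxxxxxxxxxxxxxxxxxxxxxxxxxxxxxxxxxxxxxxxxxxxxxxxxxxxxxxxxxxxxxxxxxxxxxxxxxxxxxxxxxxxxxxxxxxxxxxxxxxxxxxxxxxxxxxxxxxxxxxxxxxxxxxxxxxxxxxxxxxxxxxxxxxxxxxxxxxx' for title violates CHECK (length(title) <= 255).

fails (CHECK on title)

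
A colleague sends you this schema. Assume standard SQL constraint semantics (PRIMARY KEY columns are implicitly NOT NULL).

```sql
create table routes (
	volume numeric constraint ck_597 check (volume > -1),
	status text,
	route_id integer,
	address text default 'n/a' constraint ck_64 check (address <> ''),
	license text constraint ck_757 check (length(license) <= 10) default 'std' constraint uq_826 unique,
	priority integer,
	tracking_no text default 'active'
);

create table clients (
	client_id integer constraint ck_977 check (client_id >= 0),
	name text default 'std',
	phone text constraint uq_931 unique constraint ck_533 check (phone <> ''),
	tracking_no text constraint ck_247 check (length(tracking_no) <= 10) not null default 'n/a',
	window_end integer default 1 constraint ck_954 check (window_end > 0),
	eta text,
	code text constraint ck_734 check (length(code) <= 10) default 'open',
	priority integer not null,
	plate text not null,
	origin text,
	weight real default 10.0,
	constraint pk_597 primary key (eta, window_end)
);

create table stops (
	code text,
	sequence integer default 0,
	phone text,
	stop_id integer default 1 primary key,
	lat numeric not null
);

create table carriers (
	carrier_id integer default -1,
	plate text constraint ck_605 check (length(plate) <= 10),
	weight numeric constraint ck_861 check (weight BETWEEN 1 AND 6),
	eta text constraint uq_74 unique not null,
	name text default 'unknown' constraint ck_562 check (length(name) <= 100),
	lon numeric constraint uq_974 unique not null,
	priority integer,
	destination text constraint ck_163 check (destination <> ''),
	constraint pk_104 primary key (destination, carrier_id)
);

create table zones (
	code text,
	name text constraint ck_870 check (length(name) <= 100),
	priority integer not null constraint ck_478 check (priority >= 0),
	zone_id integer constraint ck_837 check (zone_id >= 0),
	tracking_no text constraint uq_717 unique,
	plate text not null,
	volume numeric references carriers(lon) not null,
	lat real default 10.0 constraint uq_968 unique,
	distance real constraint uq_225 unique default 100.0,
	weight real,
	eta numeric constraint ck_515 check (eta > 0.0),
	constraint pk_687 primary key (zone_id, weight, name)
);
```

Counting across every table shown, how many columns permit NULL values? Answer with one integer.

25

routes: 7 nullable (volume, status, route_id, address, license, priority, tracking_no — PK none and explicit NOT NULL columns excluded).
clients: 6 nullable (client_id, name, phone, code, origin, weight — PK (eta, window_end) and explicit NOT NULL columns excluded).
stops: 3 nullable (code, sequence, phone — PK (stop_id) and explicit NOT NULL columns excluded).
carriers: 4 nullable (plate, weight, name, priority — PK (destination, carrier_id) and explicit NOT NULL columns excluded).
zones: 5 nullable (code, tracking_no, lat, distance, eta — PK (zone_id, weight, name) and explicit NOT NULL columns excluded).
Total: 7 + 6 + 3 + 4 + 5 = 25.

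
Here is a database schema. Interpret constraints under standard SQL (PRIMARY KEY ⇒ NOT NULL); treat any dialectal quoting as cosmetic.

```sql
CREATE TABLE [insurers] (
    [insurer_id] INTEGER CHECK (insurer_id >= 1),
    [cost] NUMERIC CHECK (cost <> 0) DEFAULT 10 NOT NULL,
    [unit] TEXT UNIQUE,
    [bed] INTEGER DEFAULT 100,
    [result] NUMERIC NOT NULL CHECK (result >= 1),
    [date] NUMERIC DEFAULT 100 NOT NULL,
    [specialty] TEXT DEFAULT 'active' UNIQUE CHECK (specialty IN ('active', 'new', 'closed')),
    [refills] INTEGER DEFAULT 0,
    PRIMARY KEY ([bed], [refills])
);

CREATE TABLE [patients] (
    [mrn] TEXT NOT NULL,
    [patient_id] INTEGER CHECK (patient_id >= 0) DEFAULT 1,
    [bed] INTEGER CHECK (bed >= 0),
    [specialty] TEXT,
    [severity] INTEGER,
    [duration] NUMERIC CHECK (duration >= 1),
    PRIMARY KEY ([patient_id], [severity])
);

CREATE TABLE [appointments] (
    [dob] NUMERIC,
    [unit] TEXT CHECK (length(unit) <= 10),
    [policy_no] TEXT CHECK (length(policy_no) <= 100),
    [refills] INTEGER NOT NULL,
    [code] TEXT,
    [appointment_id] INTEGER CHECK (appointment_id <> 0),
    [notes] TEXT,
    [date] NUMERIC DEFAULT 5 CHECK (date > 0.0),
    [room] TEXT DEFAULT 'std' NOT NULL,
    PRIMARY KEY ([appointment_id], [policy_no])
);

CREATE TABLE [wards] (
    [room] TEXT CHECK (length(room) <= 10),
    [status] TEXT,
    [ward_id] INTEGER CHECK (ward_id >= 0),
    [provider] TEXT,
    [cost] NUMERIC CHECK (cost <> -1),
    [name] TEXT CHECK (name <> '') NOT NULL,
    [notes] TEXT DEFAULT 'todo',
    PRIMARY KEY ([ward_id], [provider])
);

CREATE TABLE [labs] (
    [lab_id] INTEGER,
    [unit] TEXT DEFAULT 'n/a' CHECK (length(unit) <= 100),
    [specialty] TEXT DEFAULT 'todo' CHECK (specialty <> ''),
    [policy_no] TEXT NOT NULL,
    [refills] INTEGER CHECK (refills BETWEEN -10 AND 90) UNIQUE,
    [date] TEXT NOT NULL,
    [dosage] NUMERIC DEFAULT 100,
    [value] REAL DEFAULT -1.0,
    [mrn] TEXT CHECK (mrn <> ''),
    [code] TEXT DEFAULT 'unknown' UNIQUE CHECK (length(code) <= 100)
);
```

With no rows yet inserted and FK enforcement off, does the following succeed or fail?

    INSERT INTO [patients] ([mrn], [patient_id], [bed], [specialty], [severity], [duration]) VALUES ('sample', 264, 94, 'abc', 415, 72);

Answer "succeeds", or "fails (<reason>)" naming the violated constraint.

NOT NULL columns: mrn is supplied; patient_id is supplied; severity is supplied.
CHECK constraints: 264 satisfies (patient_id >= 0); 94 satisfies (bed >= 0); 72 satisfies (duration >= 1).
No constraint is violated.

succeeds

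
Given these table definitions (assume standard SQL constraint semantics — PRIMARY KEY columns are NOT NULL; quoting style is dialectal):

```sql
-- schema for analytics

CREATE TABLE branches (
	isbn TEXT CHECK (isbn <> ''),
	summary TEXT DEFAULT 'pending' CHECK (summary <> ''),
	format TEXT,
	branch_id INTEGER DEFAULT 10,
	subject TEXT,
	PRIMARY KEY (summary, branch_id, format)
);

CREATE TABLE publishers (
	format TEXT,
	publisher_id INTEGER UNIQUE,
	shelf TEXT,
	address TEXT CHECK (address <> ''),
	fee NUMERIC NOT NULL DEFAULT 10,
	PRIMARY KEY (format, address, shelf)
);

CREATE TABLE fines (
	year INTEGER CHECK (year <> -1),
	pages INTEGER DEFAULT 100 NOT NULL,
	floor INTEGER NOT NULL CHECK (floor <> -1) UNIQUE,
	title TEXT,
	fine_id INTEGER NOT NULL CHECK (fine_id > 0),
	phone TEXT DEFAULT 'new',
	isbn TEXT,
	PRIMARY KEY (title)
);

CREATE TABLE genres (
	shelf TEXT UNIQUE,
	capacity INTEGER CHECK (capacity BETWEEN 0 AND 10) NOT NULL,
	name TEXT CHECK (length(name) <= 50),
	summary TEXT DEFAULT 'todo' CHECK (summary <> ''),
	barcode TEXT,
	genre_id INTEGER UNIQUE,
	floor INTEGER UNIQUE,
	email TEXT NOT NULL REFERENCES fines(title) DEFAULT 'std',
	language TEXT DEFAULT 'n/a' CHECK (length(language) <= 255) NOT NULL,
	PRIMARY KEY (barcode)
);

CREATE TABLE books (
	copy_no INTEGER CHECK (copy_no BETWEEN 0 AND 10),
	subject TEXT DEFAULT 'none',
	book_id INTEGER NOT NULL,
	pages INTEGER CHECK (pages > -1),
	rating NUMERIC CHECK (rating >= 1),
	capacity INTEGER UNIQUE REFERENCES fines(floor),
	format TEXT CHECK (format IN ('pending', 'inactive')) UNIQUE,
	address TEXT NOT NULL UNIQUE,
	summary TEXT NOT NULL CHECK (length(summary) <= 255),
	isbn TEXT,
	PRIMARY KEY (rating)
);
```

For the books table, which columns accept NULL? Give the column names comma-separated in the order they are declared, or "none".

copy_no, subject, pages, capacity, format, isbn

- copy_no: CHECK does not forbid NULL (a CHECK constraint passes when its expression is NULL) → nullable.
- subject: DEFAULT only fills an omitted column; an explicit NULL is still allowed → nullable.
- book_id: declared NOT NULL → not nullable.
- pages: CHECK does not forbid NULL (a CHECK constraint passes when its expression is NULL) → nullable.
- rating: part of the PRIMARY KEY, which implies NOT NULL → not nullable.
- capacity: a foreign key column may be NULL unless separately constrained → nullable.
- format: CHECK does not forbid NULL (a CHECK constraint passes when its expression is NULL) → nullable.
- address: declared NOT NULL → not nullable.
- summary: declared NOT NULL → not nullable.
- isbn: no NOT NULL constraint applies → nullable.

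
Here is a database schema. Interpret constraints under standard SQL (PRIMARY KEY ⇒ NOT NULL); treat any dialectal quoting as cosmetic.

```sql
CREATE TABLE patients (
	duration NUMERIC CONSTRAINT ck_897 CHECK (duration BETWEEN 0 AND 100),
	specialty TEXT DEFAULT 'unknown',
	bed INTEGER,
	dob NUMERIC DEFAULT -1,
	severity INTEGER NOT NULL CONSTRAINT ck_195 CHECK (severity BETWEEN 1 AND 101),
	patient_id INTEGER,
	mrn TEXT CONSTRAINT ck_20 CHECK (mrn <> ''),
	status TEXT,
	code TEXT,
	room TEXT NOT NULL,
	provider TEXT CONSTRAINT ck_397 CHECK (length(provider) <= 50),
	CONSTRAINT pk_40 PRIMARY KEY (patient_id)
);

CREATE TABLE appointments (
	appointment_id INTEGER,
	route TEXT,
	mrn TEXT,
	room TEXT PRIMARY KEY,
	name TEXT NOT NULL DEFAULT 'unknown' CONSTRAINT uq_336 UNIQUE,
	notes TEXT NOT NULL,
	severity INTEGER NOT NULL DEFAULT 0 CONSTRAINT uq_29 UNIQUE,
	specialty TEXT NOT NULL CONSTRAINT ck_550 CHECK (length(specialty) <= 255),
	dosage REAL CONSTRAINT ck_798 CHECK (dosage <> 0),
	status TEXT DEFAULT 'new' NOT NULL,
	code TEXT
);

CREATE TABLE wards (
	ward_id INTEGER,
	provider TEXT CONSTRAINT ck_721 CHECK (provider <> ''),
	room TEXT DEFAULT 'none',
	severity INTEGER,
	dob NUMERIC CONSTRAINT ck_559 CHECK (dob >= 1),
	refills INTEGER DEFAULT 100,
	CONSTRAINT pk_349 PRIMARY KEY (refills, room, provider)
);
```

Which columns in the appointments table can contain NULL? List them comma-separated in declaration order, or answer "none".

- appointment_id: no NOT NULL constraint applies → nullable.
- route: no NOT NULL constraint applies → nullable.
- mrn: no NOT NULL constraint applies → nullable.
- room: part of the PRIMARY KEY, which implies NOT NULL → not nullable.
- name: declared NOT NULL → not nullable.
- notes: declared NOT NULL → not nullable.
- severity: declared NOT NULL → not nullable.
- specialty: declared NOT NULL → not nullable.
- dosage: CHECK does not forbid NULL (a CHECK constraint passes when its expression is NULL) → nullable.
- status: declared NOT NULL → not nullable.
- code: no NOT NULL constraint applies → nullable.

appointment_id, route, mrn, dosage, code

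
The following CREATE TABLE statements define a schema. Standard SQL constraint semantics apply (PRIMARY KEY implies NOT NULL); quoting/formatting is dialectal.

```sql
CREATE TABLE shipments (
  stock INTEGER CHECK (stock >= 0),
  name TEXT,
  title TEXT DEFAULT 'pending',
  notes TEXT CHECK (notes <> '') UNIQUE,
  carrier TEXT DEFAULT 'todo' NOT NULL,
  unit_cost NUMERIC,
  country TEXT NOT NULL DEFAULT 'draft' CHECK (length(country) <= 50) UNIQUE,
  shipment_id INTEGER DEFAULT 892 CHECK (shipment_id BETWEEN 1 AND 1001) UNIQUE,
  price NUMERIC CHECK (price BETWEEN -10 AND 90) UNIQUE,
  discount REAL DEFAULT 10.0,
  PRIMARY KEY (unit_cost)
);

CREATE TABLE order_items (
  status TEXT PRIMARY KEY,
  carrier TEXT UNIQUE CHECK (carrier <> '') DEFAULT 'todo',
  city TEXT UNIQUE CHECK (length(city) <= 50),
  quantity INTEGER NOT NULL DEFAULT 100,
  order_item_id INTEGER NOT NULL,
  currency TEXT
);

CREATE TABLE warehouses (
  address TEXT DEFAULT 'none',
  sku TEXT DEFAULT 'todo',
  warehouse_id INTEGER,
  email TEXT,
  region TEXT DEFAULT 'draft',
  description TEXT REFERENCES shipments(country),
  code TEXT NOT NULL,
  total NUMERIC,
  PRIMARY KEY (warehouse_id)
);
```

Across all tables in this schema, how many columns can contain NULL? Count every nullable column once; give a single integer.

shipments: 7 nullable (stock, name, title, notes, shipment_id, price, discount — PK (unit_cost) and explicit NOT NULL columns excluded).
order_items: 3 nullable (carrier, city, currency — PK (status) and explicit NOT NULL columns excluded).
warehouses: 6 nullable (address, sku, email, region, description, total — PK (warehouse_id) and explicit NOT NULL columns excluded).
Total: 7 + 3 + 6 = 16.

16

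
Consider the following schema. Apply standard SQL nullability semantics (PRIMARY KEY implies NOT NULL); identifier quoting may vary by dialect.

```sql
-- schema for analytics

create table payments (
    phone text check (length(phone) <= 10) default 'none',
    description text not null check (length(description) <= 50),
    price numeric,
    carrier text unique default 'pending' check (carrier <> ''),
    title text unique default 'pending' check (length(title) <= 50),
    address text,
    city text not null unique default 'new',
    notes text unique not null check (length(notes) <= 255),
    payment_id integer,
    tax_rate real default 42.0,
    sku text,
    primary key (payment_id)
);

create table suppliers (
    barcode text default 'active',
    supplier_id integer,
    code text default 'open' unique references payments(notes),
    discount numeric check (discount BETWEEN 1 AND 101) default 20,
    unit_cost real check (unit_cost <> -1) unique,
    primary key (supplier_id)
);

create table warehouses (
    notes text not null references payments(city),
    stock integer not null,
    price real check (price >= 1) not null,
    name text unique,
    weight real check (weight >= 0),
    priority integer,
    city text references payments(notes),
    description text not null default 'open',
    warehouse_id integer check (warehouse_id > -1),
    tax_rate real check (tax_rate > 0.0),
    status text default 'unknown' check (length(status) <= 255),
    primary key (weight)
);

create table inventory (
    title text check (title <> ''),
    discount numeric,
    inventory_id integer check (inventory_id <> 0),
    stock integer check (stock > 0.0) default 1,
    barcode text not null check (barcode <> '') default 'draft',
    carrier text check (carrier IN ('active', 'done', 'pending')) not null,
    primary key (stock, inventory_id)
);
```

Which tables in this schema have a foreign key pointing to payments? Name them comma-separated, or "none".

suppliers, warehouses

- suppliers.code references payments(notes).
- warehouses.notes references payments(city).
- warehouses.city references payments(notes).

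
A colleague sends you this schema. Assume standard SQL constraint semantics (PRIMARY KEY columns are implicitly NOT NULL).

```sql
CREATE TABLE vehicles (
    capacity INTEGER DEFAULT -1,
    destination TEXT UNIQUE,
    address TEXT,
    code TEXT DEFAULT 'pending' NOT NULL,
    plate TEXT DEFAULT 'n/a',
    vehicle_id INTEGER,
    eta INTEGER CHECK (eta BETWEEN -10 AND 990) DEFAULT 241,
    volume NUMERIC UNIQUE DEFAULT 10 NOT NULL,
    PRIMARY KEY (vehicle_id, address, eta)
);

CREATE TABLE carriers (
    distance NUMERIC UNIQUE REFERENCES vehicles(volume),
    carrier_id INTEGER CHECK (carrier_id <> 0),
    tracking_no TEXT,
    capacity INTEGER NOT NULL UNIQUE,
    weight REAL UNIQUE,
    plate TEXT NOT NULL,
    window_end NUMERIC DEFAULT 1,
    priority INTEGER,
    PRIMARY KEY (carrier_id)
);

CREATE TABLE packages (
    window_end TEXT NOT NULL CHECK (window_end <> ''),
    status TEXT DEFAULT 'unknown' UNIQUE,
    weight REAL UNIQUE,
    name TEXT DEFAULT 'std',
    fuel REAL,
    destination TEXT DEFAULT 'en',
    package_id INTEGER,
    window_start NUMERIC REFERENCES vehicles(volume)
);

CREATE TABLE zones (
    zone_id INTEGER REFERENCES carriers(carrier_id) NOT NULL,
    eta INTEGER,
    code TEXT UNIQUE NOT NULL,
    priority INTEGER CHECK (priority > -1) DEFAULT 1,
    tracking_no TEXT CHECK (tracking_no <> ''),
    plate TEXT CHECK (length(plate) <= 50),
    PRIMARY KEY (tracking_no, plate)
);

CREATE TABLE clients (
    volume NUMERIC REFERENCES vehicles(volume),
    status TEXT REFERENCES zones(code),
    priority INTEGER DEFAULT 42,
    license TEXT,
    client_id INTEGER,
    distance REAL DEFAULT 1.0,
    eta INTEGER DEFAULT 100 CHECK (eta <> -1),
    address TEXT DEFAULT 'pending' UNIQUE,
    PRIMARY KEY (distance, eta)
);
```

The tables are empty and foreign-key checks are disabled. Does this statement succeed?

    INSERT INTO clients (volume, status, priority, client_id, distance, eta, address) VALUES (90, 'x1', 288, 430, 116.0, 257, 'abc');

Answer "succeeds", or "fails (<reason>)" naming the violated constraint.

NOT NULL columns: distance is supplied; eta is supplied.
CHECK constraints: 257 satisfies (eta <> -1).
No constraint is violated.

succeeds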